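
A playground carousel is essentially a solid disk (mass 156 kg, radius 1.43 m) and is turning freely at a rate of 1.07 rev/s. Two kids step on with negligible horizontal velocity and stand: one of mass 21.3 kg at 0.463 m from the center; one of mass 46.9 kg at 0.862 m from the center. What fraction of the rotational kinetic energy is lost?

fraction ≈ 0.198

No external torque acts about the center; L_before = L_after.
I_p = ½(156)(1.43)² = 159.5 kg·m².
Added inertia Σmr² = (21.3)(0.463)² + (46.9)(0.862)² = 39.41 kg·m²; I_f = 159.5 + 39.41 = 198.9 kg·m².
ω_f = I_p ω_i / I_f = (159.5)(1.07) / 198.9 = 0.8580 rev/s.
KE_i = ½(159.5)(6.723 rad/s)² = 3605 J; KE_f = ½(198.9)(5.391)² = 2890 J.
Fraction lost = 0.1981.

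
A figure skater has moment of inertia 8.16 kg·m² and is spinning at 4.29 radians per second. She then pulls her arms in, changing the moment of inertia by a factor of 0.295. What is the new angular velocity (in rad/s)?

Angular momentum about the spin axis is conserved since the torque about it is zero.
I₂ = 0.295 × 8.16 = 2.407 kg·m².
ω₂ = I₁ω₁ / I₂ = (8.160)(4.29 rad/s) / (2.407) = 14.54 rad/s.

ω₂ ≈ 14.5 rad/s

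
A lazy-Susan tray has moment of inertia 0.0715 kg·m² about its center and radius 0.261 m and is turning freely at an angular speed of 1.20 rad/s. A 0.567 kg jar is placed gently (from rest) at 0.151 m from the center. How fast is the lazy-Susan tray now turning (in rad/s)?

ω_f ≈ 1.02 rad/s

The added mass arrives with no angular momentum about the center, and any external torque about the center is negligible, so the system's angular momentum is conserved.
Added inertia Σmr² = (0.567)(0.151)² = 0.01293 kg·m²; I_f = 0.07150 + 0.01293 = 0.08443 kg·m².
ω_f = I_p ω_i / I_f = (0.07150)(1.20) / 0.08443 = 1.016 rad/s.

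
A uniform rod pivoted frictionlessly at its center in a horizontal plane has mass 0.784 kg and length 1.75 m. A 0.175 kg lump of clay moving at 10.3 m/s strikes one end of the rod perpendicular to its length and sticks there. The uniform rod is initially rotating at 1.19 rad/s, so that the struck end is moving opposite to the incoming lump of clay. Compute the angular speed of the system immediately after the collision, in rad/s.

|ω_f| ≈ 4.01 rad/s

About the pivot the impulsive forces during the collision are internal, so angular momentum about that axis is conserved.
I_p = (1/12)(0.784)(1.75)² = 0.2001 kg·m². Taking the sense of the lump of clay's angular momentum as positive, L_{lump} = m v R = (0.175)(10.3)(1.75/2) = 1.577 kg·m²/s.
L_i = −I_p ω_p + m v R = −(0.2001)(1.19) + 1.577 = 1.339 kg·m²/s.
After sticking, I_f = I_p + m R² = 0.2001 + (0.175)(1.75/2)² = 0.3341 kg·m².
ω_f = L_i / I_f = 1.339 / 0.3341 = 4.008 rad/s.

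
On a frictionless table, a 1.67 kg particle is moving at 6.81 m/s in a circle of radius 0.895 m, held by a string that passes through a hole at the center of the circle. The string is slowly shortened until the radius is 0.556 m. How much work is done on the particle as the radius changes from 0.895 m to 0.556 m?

Central (radial) force ⇒ zero torque about the center ⇒ m v r is constant.
v₂ = v₁ r₁ / r₂ = (6.81)(0.895) / (0.556) = 10.96 m/s.
W = ΔKE = ½m(v₂² − v₁²) = 61.62 J.

W ≈ 61.6 J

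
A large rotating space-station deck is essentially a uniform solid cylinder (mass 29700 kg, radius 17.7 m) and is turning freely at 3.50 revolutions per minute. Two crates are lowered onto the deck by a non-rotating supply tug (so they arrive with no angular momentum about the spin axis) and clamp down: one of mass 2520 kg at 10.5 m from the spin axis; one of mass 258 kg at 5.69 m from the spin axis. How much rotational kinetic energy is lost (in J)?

energy lost ≈ 18100 J

No external torque acts about the spin axis; L_before = L_after.
I_p = ½(29700)(17.7)² = 4.652e+06 kg·m².
Added inertia Σmr² = (2520)(10.5)² + (258)(5.69)² = 2.862e+05 kg·m²; I_f = 4.652e+06 + 2.862e+05 = 4.939e+06 kg·m².
ω_f = I_p ω_i / I_f = (4.652e+06)(3.50) / 4.939e+06 = 3.297 rpm.
KE_i = ½(4.652e+06)(0.3665 rad/s)² = 3.125e+05 J; KE_f = ½(4.939e+06)(0.3453)² = 2.944e+05 J.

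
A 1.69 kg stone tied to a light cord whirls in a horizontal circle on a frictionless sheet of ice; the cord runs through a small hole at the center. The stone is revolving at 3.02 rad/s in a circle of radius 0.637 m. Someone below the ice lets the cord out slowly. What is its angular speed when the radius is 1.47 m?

The constraining force is radial, so m r² ω about the center is conserved.
ω₂ = ω₁ (r₁/r₂)² = (3.02)(0.637/1.47)² = 0.5671 rad/s.

ω₂ ≈ 0.567 rad/s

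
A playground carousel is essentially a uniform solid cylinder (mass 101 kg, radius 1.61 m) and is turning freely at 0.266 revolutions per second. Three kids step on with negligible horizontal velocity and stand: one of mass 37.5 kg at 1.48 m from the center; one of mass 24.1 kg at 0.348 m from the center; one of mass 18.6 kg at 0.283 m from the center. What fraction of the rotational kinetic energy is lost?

The added mass arrives with no angular momentum about the center, and any external torque about the center is negligible, so the system's angular momentum is conserved.
I_p = ½(101)(1.61)² = 130.9 kg·m².
Added inertia Σmr² = (37.5)(1.48)² + (24.1)(0.348)² + (18.6)(0.283)² = 86.55 kg·m²; I_f = 130.9 + 86.55 = 217.4 kg·m².
ω_f = I_p ω_i / I_f = (130.9)(0.266) / 217.4 = 0.1601 rev/s.
KE_i = ½(130.9)(1.671 rad/s)² = 182.8 J; KE_f = ½(217.4)(1.006)² = 110.1 J.
Fraction lost = 0.3980.

fraction ≈ 0.398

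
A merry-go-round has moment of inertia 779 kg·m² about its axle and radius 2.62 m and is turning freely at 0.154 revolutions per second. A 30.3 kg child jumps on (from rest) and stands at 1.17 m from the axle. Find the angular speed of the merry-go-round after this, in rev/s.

ω_f ≈ 0.146 rev/s

No external torque acts about the axle; L_before = L_after.
Added inertia Σmr² = (30.3)(1.17)² = 41.48 kg·m²; I_f = 779.0 + 41.48 = 820.5 kg·m².
ω_f = I_p ω_i / I_f = (779.0)(0.154) / 820.5 = 0.1462 rev/s.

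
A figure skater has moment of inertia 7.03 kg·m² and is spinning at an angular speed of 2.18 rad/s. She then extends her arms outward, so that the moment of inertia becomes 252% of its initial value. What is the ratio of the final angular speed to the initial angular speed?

Angular momentum about the spin axis is conserved since the torque about it is zero.
I₂ = 2.52 × 7.03 = 17.72 kg·m².
ω₂/ω₁ = I₁/I₂ = 7.030 / 17.72 = 0.3968.

ω₂/ω₁ ≈ 0.397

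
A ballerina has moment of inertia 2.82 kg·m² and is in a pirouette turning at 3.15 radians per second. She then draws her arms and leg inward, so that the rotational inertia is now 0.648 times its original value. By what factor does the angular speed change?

No external torque acts about the spin axis, so angular momentum is conserved.
I₂ = 0.648 × 2.82 = 1.827 kg·m².
ω₂/ω₁ = I₁/I₂ = 2.820 / 1.827 = 1.543.

ω₂/ω₁ ≈ 1.54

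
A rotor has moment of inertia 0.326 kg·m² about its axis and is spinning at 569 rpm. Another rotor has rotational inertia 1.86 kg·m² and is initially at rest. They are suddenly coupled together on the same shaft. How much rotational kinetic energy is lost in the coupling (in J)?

ΔKE lost ≈ 492 J

No external torque acts about the common axis, so total angular momentum is conserved.
Taking A's sense as positive: L = (0.3260)(569) = 185.5 kg·m²·rpm.
Combined I = 0.3260 + 1.860 = 2.186 kg·m².
ω_f = L / I = 185.5 / 2.186 = 84.86 rpm.
KE_i = ½ΣIω² = 578.7 J; KE_f = ½(2.186)(8.886)² = 86.31 J.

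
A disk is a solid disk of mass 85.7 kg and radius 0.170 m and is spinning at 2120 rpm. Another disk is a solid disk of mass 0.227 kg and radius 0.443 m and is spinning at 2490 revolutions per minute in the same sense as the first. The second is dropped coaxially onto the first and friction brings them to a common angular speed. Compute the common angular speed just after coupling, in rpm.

|ω_f| ≈ 2130 rpm

No external torque acts about the common axis, so total angular momentum is conserved.
Moments of inertia: I_A = ½(85.7)(0.170)² = 1.238 kg·m²; I_B = ½(0.227)(0.443)² = 0.02227 kg·m².
Taking A's sense as positive: L = (1.238)(2120) + (0.02227)(2490) = 2681 kg·m²·rpm.
Combined I = 1.238 + 0.02227 = 1.261 kg·m².
ω_f = L / I = 2681 / 1.261 = 2127 rpm.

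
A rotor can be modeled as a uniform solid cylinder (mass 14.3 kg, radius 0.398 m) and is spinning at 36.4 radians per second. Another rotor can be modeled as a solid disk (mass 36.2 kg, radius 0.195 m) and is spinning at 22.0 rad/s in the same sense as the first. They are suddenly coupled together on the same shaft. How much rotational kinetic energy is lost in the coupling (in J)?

No external torque acts about the common axis, so total angular momentum is conserved.
Moments of inertia: I_A = ½(14.3)(0.398)² = 1.133 kg·m²; I_B = ½(36.2)(0.195)² = 0.6883 kg·m².
Taking A's sense as positive: L = (1.133)(36.4) + (0.6883)(22.0) = 56.37 kg·m²·rad/s.
Combined I = 1.133 + 0.6883 = 1.821 kg·m².
ω_f = L / I = 56.37 / 1.821 = 30.96 rad/s.
KE_i = ½ΣIω² = 916.9 J; KE_f = ½(1.821)(30.96)² = 872.5 J.

ΔKE lost ≈ 44.4 J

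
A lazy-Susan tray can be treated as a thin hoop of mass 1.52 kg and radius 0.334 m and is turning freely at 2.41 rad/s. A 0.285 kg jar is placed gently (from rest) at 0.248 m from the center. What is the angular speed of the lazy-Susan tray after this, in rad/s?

ω_f ≈ 2.18 rad/s

No external torque acts about the center; L_before = L_after.
I_p = (1.52)(0.334)² = 0.1696 kg·m².
Added inertia Σmr² = (0.285)(0.248)² = 0.01753 kg·m²; I_f = 0.1696 + 0.01753 = 0.1871 kg·m².
ω_f = I_p ω_i / I_f = (0.1696)(2.41) / 0.1871 = 2.184 rad/s.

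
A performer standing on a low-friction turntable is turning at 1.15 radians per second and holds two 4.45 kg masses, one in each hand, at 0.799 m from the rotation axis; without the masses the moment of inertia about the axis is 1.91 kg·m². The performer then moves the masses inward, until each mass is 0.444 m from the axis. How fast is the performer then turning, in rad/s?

ω₂ ≈ 2.38 rad/s

No external torque acts about the spin axis, so angular momentum is conserved.
I₁ = 1.91 + 2(4.45)(0.799)² = 7.592 kg·m²; I₂ = 1.91 + 2(4.45)(0.444)² = 3.665 kg·m².
ω₂ = I₁ω₁ / I₂ = (7.592)(1.15 rad/s) / (3.665) = 2.382 rad/s.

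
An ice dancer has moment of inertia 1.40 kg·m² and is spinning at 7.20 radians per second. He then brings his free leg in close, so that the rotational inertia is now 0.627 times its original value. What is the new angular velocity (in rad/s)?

ω₂ ≈ 11.5 rad/s

No external torque acts about the spin axis, so angular momentum is conserved.
I₂ = 0.627 × 1.40 = 0.8778 kg·m².
ω₂ = I₁ω₁ / I₂ = (1.400)(7.20 rad/s) / (0.8778) = 11.48 rad/s.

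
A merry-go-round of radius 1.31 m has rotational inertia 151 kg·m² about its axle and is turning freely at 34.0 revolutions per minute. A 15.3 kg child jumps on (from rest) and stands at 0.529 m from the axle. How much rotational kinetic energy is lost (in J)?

energy lost ≈ 26.4 J

The added mass arrives with no angular momentum about the axle, and any external torque about the axle is negligible, so the system's angular momentum is conserved.
Added inertia Σmr² = (15.3)(0.529)² = 4.282 kg·m²; I_f = 151.0 + 4.282 = 155.3 kg·m².
ω_f = I_p ω_i / I_f = (151.0)(34.0) / 155.3 = 33.06 rpm.
KE_i = ½(151.0)(3.560 rad/s)² = 957.1 J; KE_f = ½(155.3)(3.462)² = 930.7 J.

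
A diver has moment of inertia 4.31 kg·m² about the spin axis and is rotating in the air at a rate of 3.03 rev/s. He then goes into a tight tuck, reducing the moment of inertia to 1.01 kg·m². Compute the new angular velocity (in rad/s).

ω₂ ≈ 81.2 rad/s

With no external torque about the axis, L is conserved: I₁ω₁ = I₂ω₂.
ω₂ = I₁ω₁ / I₂ = (4.310)(3.03 rev/s) / (1.010) = 12.93 rev/s = 81.24 rad/s.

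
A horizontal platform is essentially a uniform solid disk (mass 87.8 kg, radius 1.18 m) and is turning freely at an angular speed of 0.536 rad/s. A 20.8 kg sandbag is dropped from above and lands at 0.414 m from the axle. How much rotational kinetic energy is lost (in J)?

energy lost ≈ 0.484 J

No external torque acts about the axle; L_before = L_after.
I_p = ½(87.8)(1.18)² = 61.13 kg·m².
Added inertia Σmr² = (20.8)(0.414)² = 3.565 kg·m²; I_f = 61.13 + 3.565 = 64.69 kg·m².
ω_f = I_p ω_i / I_f = (61.13)(0.536) / 64.69 = 0.5065 rad/s.
KE_i = ½(61.13)(0.5360 rad/s)² = 8.781 J; KE_f = ½(64.69)(0.5065)² = 8.297 J.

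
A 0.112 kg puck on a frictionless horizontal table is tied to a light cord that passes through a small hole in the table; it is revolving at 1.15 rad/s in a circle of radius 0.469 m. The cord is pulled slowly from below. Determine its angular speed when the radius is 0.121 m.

ω₂ ≈ 17.3 rad/s

The constraining force is radial, so m r² ω about the center is conserved.
ω₂ = ω₁ (r₁/r₂)² = (1.15)(0.469/0.121)² = 17.28 rad/s.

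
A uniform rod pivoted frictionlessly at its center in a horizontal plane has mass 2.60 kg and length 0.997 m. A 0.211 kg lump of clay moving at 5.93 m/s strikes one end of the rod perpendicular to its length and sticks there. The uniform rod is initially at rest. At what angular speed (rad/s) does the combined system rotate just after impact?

|ω_f| ≈ 2.33 rad/s

About the pivot the impulsive forces during the collision are internal, so angular momentum about that axis is conserved.
I_p = (1/12)(2.60)(0.997)² = 0.2154 kg·m². Taking the sense of the lump of clay's angular momentum as positive, L_{lump} = m v R = (0.211)(5.93)(0.997/2) = 0.6237 kg·m²/s.
L_i = 0 + 0.6237 = 0.6237 kg·m²/s.
After sticking, I_f = I_p + m R² = 0.2154 + (0.211)(0.997/2)² = 0.2678 kg·m².
ω_f = L_i / I_f = 0.6237 / 0.2678 = 2.329 rad/s.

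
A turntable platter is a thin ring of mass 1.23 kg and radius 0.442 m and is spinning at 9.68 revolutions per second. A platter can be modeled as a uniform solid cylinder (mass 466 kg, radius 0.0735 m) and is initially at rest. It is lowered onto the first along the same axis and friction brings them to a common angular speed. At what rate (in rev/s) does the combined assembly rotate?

|ω_f| ≈ 1.55 rev/s

The coupling torques are internal; angular momentum about the shared axis is conserved.
Moments of inertia: I_A = (1.23)(0.442)² = 0.2403 kg·m²; I_B = ½(466)(0.0735)² = 1.259 kg·m².
Taking A's sense as positive: L = (0.2403)(9.68) = 2.326 kg·m²·rev/s.
Combined I = 0.2403 + 1.259 = 1.499 kg·m².
ω_f = L / I = 2.326 / 1.499 = 1.552 rev/s.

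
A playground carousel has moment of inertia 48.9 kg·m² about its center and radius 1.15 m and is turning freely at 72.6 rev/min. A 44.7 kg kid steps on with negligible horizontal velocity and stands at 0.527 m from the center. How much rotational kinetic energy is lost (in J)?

No external torque acts about the center; L_before = L_after.
Added inertia Σmr² = (44.7)(0.527)² = 12.41 kg·m²; I_f = 48.90 + 12.41 = 61.31 kg·m².
ω_f = I_p ω_i / I_f = (48.90)(72.6) / 61.31 = 57.90 rpm.
KE_i = ½(48.90)(7.603 rad/s)² = 1413 J; KE_f = ½(61.31)(6.063)² = 1127 J.

energy lost ≈ 286 J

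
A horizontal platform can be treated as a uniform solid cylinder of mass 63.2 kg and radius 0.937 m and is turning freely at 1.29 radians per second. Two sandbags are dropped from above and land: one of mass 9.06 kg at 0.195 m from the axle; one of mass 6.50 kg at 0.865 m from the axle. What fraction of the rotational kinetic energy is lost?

fraction ≈ 0.158

The added mass arrives with no angular momentum about the axle, and any external torque about the axle is negligible, so the system's angular momentum is conserved.
I_p = ½(63.2)(0.937)² = 27.74 kg·m².
Added inertia Σmr² = (9.06)(0.195)² + (6.50)(0.865)² = 5.208 kg·m²; I_f = 27.74 + 5.208 = 32.95 kg·m².
ω_f = I_p ω_i / I_f = (27.74)(1.29) / 32.95 = 1.086 rad/s.
KE_i = ½(27.74)(1.290 rad/s)² = 23.08 J; KE_f = ½(32.95)(1.086)² = 19.44 J.
Fraction lost = 0.1580.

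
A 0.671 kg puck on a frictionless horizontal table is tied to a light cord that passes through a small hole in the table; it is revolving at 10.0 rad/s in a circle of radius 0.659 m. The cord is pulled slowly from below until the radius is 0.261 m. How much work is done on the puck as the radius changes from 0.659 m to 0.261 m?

The constraining force is radial, so m r² ω about the center is conserved.
ω₂ = ω₁ (r₁/r₂)² = (10.0)(0.659/0.261)² = 63.75 rad/s.
W = ΔKE = ½m(v₂² − v₁²) = 78.32 J.

W ≈ 78.3 J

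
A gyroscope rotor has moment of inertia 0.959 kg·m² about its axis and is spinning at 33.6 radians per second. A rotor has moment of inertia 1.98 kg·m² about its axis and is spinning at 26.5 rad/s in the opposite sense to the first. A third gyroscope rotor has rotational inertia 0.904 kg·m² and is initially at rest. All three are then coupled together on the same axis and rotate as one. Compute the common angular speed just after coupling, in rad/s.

|ω_f| ≈ 5.27 rad/s

No external torque acts about the common axis, so total angular momentum is conserved.
Taking A's sense as positive: L = (0.9590)(33.6) − (1.980)(26.5) = -20.25 kg·m²·rad/s.
Combined I = 0.9590 + 1.980 + 0.9040 = 3.843 kg·m².
ω_f = L / I = -20.25 / 3.843 = -5.269 rad/s.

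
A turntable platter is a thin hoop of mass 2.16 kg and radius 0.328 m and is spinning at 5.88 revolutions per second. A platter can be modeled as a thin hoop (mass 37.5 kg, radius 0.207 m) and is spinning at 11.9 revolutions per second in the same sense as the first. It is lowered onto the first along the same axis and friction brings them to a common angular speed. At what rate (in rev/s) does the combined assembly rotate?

The coupling torques are internal; angular momentum about the shared axis is conserved.
Moments of inertia: I_A = (2.16)(0.328)² = 0.2324 kg·m²; I_B = (37.5)(0.207)² = 1.607 kg·m².
Taking A's sense as positive: L = (0.2324)(5.88) + (1.607)(11.9) = 20.49 kg·m²·rev/s.
Combined I = 0.2324 + 1.607 = 1.839 kg·m².
ω_f = L / I = 20.49 / 1.839 = 11.14 rev/s.

|ω_f| ≈ 11.1 rev/s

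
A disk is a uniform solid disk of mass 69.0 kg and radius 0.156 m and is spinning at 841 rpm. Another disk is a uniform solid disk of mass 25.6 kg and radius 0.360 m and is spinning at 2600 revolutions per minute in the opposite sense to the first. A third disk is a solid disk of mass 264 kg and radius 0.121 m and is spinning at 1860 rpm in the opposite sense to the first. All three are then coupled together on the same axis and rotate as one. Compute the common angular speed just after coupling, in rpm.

The coupling torques are internal; angular momentum about the shared axis is conserved.
Moments of inertia: I_A = ½(69.0)(0.156)² = 0.8396 kg·m²; I_B = ½(25.6)(0.360)² = 1.659 kg·m²; I_C = ½(264)(0.121)² = 1.933 kg·m².
Taking A's sense as positive: L = (0.8396)(841) − (1.659)(2600) − (1.933)(1860) = -7202 kg·m²·rpm.
Combined I = 0.8396 + 1.659 + 1.933 = 4.431 kg·m².
ω_f = L / I = -7202 / 4.431 = -1625 rpm.

|ω_f| ≈ 1630 rpm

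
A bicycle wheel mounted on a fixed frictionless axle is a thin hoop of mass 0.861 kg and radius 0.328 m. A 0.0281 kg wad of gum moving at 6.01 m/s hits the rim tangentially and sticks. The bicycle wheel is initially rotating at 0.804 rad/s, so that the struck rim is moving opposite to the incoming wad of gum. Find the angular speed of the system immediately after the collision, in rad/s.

The axle reaction passes through the axle and exerts no torque about it; angular momentum about the axle is conserved through the impact.
I_p = (0.861)(0.328)² = 0.09263 kg·m². Taking the sense of the wad of gum's angular momentum as positive, L_{wad} = m v R = (0.0281)(6.01)(0.328) = 0.05539 kg·m²/s.
L_i = −I_p ω_p + m v R = −(0.09263)(0.804) + 0.05539 = -0.01908 kg·m²/s.
After sticking, I_f = I_p + m R² = 0.09263 + (0.0281)(0.328)² = 0.09565 kg·m².
ω_f = L_i / I_f = -0.01908 / 0.09565 = -0.1995 rad/s.

|ω_f| ≈ 0.199 rad/s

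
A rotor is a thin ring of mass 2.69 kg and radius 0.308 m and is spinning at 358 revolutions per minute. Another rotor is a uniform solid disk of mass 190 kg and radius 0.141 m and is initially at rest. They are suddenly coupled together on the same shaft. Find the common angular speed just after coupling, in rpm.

|ω_f| ≈ 42.6 rpm

The coupling torques are internal; angular momentum about the shared axis is conserved.
Moments of inertia: I_A = (2.69)(0.308)² = 0.2552 kg·m²; I_B = ½(190)(0.141)² = 1.889 kg·m².
Taking A's sense as positive: L = (0.2552)(358) = 91.36 kg·m²·rpm.
Combined I = 0.2552 + 1.889 = 2.144 kg·m².
ω_f = L / I = 91.36 / 2.144 = 42.61 rpm.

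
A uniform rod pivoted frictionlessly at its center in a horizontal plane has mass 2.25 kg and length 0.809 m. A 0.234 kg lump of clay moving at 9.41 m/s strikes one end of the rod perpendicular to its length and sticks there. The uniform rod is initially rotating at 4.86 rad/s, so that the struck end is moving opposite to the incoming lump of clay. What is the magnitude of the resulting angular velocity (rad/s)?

|ω_f| ≈ 1.83 rad/s

About the pivot the impulsive forces during the collision are internal, so angular momentum about that axis is conserved.
I_p = (1/12)(2.25)(0.809)² = 0.1227 kg·m². Taking the sense of the lump of clay's angular momentum as positive, L_{lump} = m v R = (0.234)(9.41)(0.809/2) = 0.8907 kg·m²/s.
L_i = −I_p ω_p + m v R = −(0.1227)(4.86) + 0.8907 = 0.2943 kg·m²/s.
After sticking, I_f = I_p + m R² = 0.1227 + (0.234)(0.809/2)² = 0.1610 kg·m².
ω_f = L_i / I_f = 0.2943 / 0.1610 = 1.828 rad/s.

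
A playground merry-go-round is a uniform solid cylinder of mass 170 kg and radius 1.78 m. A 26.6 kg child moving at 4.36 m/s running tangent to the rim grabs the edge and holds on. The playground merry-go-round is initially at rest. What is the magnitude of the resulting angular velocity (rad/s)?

The axle reaction passes through the axle and exerts no torque about it; angular momentum about the axle is conserved through the impact.
I_p = ½(170)(1.78)² = 269.3 kg·m². Taking the sense of the child's angular momentum as positive, L_{child} = m v R = (26.6)(4.36)(1.78) = 206.4 kg·m²/s.
L_i = 0 + 206.4 = 206.4 kg·m²/s.
After sticking, I_f = I_p + m R² = 269.3 + (26.6)(1.78)² = 353.6 kg·m².
ω_f = L_i / I_f = 206.4 / 353.6 = 0.5838 rad/s.

|ω_f| ≈ 0.584 rad/s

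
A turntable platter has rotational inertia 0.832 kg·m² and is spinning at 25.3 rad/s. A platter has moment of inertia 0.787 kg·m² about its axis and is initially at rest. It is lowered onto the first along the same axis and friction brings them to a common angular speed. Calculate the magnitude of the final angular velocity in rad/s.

|ω_f| ≈ 13.0 rad/s

The coupling torques are internal; angular momentum about the shared axis is conserved.
Taking A's sense as positive: L = (0.8320)(25.3) = 21.05 kg·m²·rad/s.
Combined I = 0.8320 + 0.7870 = 1.619 kg·m².
ω_f = L / I = 21.05 / 1.619 = 13.00 rad/s.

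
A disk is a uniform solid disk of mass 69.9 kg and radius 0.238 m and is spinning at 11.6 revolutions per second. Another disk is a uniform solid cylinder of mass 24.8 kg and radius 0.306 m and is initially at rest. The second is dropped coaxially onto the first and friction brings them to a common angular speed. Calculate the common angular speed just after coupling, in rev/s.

The coupling torques are internal; angular momentum about the shared axis is conserved.
Moments of inertia: I_A = ½(69.9)(0.238)² = 1.980 kg·m²; I_B = ½(24.8)(0.306)² = 1.161 kg·m².
Taking A's sense as positive: L = (1.980)(11.6) = 22.96 kg·m²·rev/s.
Combined I = 1.980 + 1.161 = 3.141 kg·m².
ω_f = L / I = 22.96 / 3.141 = 7.312 rev/s.

|ω_f| ≈ 7.31 rev/s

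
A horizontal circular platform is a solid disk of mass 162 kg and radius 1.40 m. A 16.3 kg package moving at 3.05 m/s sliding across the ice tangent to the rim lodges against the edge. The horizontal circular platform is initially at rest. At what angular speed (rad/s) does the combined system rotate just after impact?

The axle reaction passes through the central axle and exerts no torque about it; angular momentum about the central axle is conserved through the impact.
I_p = ½(162)(1.40)² = 158.8 kg·m². Taking the sense of the package's angular momentum as positive, L_{package} = m v R = (16.3)(3.05)(1.40) = 69.60 kg·m²/s.
L_i = 0 + 69.60 = 69.60 kg·m²/s.
After sticking, I_f = I_p + m R² = 158.8 + (16.3)(1.40)² = 190.7 kg·m².
ω_f = L_i / I_f = 69.60 / 190.7 = 0.3650 rad/s.

|ω_f| ≈ 0.365 rad/s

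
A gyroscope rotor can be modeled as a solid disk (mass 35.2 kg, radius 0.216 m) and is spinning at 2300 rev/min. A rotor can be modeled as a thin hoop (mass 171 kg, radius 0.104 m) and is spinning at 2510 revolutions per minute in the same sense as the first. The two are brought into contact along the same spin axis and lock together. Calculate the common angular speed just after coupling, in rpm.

No external torque acts about the common axis, so total angular momentum is conserved.
Moments of inertia: I_A = ½(35.2)(0.216)² = 0.8211 kg·m²; I_B = (171)(0.104)² = 1.850 kg·m².
Taking A's sense as positive: L = (0.8211)(2300) + (1.850)(2510) = 6531 kg·m²·rpm.
Combined I = 0.8211 + 1.850 = 2.671 kg·m².
ω_f = L / I = 6531 / 2.671 = 2445 rpm.

|ω_f| ≈ 2450 rpm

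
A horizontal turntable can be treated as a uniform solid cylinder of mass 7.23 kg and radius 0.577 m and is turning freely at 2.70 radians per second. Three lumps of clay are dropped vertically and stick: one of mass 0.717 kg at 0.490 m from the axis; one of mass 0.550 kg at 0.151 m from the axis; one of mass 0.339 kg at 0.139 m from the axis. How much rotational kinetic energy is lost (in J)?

The added mass arrives with no angular momentum about the axis, and any external torque about the axis is negligible, so the system's angular momentum is conserved.
I_p = ½(7.23)(0.577)² = 1.204 kg·m².
Added inertia Σmr² = (0.717)(0.490)² + (0.550)(0.151)² + (0.339)(0.139)² = 0.1912 kg·m²; I_f = 1.204 + 0.1912 = 1.395 kg·m².
ω_f = I_p ω_i / I_f = (1.204)(2.70) / 1.395 = 2.330 rad/s.
KE_i = ½(1.204)(2.700 rad/s)² = 4.387 J; KE_f = ½(1.395)(2.330)² = 3.785 J.

energy lost ≈ 0.601 J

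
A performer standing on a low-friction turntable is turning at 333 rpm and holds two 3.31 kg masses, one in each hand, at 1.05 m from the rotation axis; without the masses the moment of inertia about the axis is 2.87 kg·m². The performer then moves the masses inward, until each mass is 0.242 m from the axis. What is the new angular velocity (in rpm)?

Angular momentum about the spin axis is conserved since the torque about it is zero.
I₁ = 2.87 + 2(3.31)(1.05)² = 10.17 kg·m²; I₂ = 2.87 + 2(3.31)(0.242)² = 3.258 kg·m².
ω₂ = I₁ω₁ / I₂ = (10.17)(333 rpm) / (3.258) = 1039 rpm.

ω₂ ≈ 1040 rpm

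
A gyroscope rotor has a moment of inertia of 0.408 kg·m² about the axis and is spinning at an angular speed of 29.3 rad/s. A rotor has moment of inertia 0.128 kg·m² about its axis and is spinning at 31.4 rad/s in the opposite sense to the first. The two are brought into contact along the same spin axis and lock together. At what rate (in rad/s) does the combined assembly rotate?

|ω_f| ≈ 14.8 rad/s

The coupling torques are internal; angular momentum about the shared axis is conserved.
Taking A's sense as positive: L = (0.4080)(29.3) − (0.1280)(31.4) = 7.935 kg·m²·rad/s.
Combined I = 0.4080 + 0.1280 = 0.5360 kg·m².
ω_f = L / I = 7.935 / 0.5360 = 14.80 rad/s.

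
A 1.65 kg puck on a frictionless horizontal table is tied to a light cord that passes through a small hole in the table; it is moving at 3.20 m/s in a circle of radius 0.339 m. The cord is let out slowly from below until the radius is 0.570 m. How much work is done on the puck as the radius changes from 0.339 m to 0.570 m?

W ≈ -5.46 J

Central (radial) force ⇒ zero torque about the center ⇒ m v r is constant.
v₂ = v₁ r₁ / r₂ = (3.20)(0.339) / (0.570) = 1.903 m/s.
W = ΔKE = ½m(v₂² − v₁²) = -5.460 J.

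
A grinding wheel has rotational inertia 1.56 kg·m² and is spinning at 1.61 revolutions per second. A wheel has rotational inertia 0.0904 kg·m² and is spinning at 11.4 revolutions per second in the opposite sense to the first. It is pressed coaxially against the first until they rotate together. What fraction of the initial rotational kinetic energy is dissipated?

The coupling torques are internal; angular momentum about the shared axis is conserved.
Taking A's sense as positive: L = (1.560)(1.61) − (0.09040)(11.4) = 1.481 kg·m²·rev/s.
Combined I = 1.560 + 0.09040 = 1.650 kg·m².
ω_f = L / I = 1.481 / 1.650 = 0.8974 rev/s.
KE_i = ½ΣIω² = 311.7 J; KE_f = ½(1.650)(5.638)² = 26.23 J.
Fraction dissipated = (KE_i − KE_f)/KE_i = 0.9158.

fraction ≈ 0.916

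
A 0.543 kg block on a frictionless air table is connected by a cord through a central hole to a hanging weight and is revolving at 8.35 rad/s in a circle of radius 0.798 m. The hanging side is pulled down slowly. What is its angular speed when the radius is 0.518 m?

No torque about the axis ⇒ m r₁² ω₁ = m r₂² ω₂.
ω₂ = ω₁ (r₁/r₂)² = (8.35)(0.798/0.518)² = 19.82 rad/s.

ω₂ ≈ 19.8 rad/s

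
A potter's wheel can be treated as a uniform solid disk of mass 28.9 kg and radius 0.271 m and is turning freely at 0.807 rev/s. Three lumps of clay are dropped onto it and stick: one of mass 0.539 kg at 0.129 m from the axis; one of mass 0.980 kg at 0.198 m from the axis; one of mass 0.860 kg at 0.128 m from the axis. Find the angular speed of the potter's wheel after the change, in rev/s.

ω_f ≈ 0.763 rev/s

The added mass arrives with no angular momentum about the axis, and any external torque about the axis is negligible, so the system's angular momentum is conserved.
I_p = ½(28.9)(0.271)² = 1.061 kg·m².
Added inertia Σmr² = (0.539)(0.129)² + (0.980)(0.198)² + (0.860)(0.128)² = 0.06148 kg·m²; I_f = 1.061 + 0.06148 = 1.123 kg·m².
ω_f = I_p ω_i / I_f = (1.061)(0.807) / 1.123 = 0.7628 rev/s.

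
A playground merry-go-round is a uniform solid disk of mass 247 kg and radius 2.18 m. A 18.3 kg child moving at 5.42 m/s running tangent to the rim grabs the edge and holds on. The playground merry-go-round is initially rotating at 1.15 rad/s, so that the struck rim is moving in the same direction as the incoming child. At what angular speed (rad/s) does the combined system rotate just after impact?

|ω_f| ≈ 1.32 rad/s

About the axle the impulsive forces during the collision are internal, so angular momentum about that axis is conserved.
I_p = ½(247)(2.18)² = 586.9 kg·m². Taking the sense of the child's angular momentum as positive, L_{child} = m v R = (18.3)(5.42)(2.18) = 216.2 kg·m²/s.
L_i = +I_p ω_p + m v R = +(586.9)(1.15) + 216.2 = 891.2 kg·m²/s.
After sticking, I_f = I_p + m R² = 586.9 + (18.3)(2.18)² = 673.9 kg·m².
ω_f = L_i / I_f = 891.2 / 673.9 = 1.322 rad/s.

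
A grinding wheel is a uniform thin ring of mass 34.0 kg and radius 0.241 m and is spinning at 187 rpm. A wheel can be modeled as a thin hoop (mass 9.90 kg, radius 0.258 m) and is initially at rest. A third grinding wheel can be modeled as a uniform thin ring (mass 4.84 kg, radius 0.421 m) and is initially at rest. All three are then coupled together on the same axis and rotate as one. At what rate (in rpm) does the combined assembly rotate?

|ω_f| ≈ 106 rpm

The coupling torques are internal; angular momentum about the shared axis is conserved.
Moments of inertia: I_A = (34.0)(0.241)² = 1.975 kg·m²; I_B = (9.90)(0.258)² = 0.6590 kg·m²; I_C = (4.84)(0.421)² = 0.8578 kg·m².
Taking A's sense as positive: L = (1.975)(187) = 369.3 kg·m²·rpm.
Combined I = 1.975 + 0.6590 + 0.8578 = 3.492 kg·m².
ω_f = L / I = 369.3 / 3.492 = 105.8 rpm.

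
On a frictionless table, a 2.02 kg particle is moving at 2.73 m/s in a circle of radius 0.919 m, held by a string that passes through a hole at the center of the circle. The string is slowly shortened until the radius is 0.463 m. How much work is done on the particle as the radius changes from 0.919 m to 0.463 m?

W ≈ 22.1 J

Central (radial) force ⇒ zero torque about the center ⇒ m v r is constant.
v₂ = v₁ r₁ / r₂ = (2.73)(0.919) / (0.463) = 5.419 m/s.
W = ΔKE = ½m(v₂² − v₁²) = 22.13 J.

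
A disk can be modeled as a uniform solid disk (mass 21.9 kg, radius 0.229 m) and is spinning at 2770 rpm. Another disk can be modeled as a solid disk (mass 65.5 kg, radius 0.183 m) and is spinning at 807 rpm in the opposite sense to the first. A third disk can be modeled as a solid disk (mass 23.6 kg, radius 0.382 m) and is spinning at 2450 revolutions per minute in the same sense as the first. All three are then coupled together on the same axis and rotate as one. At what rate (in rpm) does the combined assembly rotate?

No external torque acts about the common axis, so total angular momentum is conserved.
Moments of inertia: I_A = ½(21.9)(0.229)² = 0.5742 kg·m²; I_B = ½(65.5)(0.183)² = 1.097 kg·m²; I_C = ½(23.6)(0.382)² = 1.722 kg·m².
Taking A's sense as positive: L = (0.5742)(2770) − (1.097)(807) + (1.722)(2450) = 4924 kg·m²·rpm.
Combined I = 0.5742 + 1.097 + 1.722 = 3.393 kg·m².
ω_f = L / I = 4924 / 3.393 = 1451 rpm.

|ω_f| ≈ 1450 rpm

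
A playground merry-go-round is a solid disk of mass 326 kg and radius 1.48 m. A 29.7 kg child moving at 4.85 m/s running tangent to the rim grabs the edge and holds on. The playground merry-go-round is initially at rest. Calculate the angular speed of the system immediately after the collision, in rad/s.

The axle reaction passes through the axle and exerts no torque about it; angular momentum about the axle is conserved through the impact.
I_p = ½(326)(1.48)² = 357.0 kg·m². Taking the sense of the child's angular momentum as positive, L_{child} = m v R = (29.7)(4.85)(1.48) = 213.2 kg·m²/s.
L_i = 0 + 213.2 = 213.2 kg·m²/s.
After sticking, I_f = I_p + m R² = 357.0 + (29.7)(1.48)² = 422.1 kg·m².
ω_f = L_i / I_f = 213.2 / 422.1 = 0.5051 rad/s.

|ω_f| ≈ 0.505 rad/s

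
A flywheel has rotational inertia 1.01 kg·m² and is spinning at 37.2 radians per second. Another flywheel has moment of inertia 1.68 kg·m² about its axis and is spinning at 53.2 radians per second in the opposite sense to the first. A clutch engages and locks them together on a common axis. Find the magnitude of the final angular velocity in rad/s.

The coupling torques are internal; angular momentum about the shared axis is conserved.
Taking A's sense as positive: L = (1.010)(37.2) − (1.680)(53.2) = -51.80 kg·m²·rad/s.
Combined I = 1.010 + 1.680 = 2.690 kg·m².
ω_f = L / I = -51.80 / 2.690 = -19.26 rad/s.

|ω_f| ≈ 19.3 rad/s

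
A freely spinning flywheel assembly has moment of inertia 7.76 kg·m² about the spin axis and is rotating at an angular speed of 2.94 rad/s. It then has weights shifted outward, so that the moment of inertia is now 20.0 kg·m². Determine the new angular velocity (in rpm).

ω₂ ≈ 10.9 rpm

Angular momentum about the spin axis is conserved since the torque about it is zero.
ω₂ = I₁ω₁ / I₂ = (7.760)(2.94 rad/s) / (20.00) = 1.141 rad/s = 10.89 rpm.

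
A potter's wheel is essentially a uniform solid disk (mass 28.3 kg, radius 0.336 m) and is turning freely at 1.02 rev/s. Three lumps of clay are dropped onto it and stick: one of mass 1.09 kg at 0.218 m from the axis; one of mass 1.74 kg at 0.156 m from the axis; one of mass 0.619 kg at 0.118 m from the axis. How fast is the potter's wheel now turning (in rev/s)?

ω_f ≈ 0.958 rev/s

The added mass arrives with no angular momentum about the axis, and any external torque about the axis is negligible, so the system's angular momentum is conserved.
I_p = ½(28.3)(0.336)² = 1.597 kg·m².
Added inertia Σmr² = (1.09)(0.218)² + (1.74)(0.156)² + (0.619)(0.118)² = 0.1028 kg·m²; I_f = 1.597 + 0.1028 = 1.700 kg·m².
ω_f = I_p ω_i / I_f = (1.597)(1.02) / 1.700 = 0.9583 rev/s.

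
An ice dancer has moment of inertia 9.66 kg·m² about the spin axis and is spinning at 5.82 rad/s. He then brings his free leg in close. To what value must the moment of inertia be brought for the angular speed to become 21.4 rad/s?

With no external torque about the axis, L is conserved: I₁ω₁ = I₂ω₂.
I₂ = I₁ω₁ / ω₂ = (9.66)(5.82) / (21.4) = 2.627 kg·m².

I₂ ≈ 2.63 kg·m²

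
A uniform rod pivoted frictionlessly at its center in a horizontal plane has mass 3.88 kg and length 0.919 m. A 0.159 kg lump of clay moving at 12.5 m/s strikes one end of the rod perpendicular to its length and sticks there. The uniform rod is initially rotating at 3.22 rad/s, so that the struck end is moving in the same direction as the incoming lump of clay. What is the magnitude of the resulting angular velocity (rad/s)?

The axle reaction passes through the pivot and exerts no torque about it; angular momentum about the pivot is conserved through the impact.
I_p = (1/12)(3.88)(0.919)² = 0.2731 kg·m². Taking the sense of the lump of clay's angular momentum as positive, L_{lump} = m v R = (0.159)(12.5)(0.919/2) = 0.9133 kg·m²/s.
L_i = +I_p ω_p + m v R = +(0.2731)(3.22) + 0.9133 = 1.793 kg·m²/s.
After sticking, I_f = I_p + m R² = 0.2731 + (0.159)(0.919/2)² = 0.3066 kg·m².
ω_f = L_i / I_f = 1.793 / 0.3066 = 5.846 rad/s.

|ω_f| ≈ 5.85 rad/s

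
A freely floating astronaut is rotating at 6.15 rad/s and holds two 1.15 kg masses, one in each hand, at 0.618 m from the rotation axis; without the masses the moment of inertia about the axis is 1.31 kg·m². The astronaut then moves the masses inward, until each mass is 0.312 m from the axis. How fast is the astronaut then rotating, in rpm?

Angular momentum about the spin axis is conserved since the torque about it is zero.
I₁ = 1.31 + 2(1.15)(0.618)² = 2.188 kg·m²; I₂ = 1.31 + 2(1.15)(0.312)² = 1.534 kg·m².
ω₂ = I₁ω₁ / I₂ = (2.188)(6.15 rad/s) / (1.534) = 8.774 rad/s = 83.79 rpm.

ω₂ ≈ 83.8 rpm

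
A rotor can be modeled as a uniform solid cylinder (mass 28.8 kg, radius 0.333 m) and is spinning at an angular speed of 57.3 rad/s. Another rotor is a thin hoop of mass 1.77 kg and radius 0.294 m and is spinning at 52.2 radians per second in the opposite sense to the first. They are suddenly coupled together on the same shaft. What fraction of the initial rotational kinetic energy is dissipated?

No external torque acts about the common axis, so total angular momentum is conserved.
Moments of inertia: I_A = ½(28.8)(0.333)² = 1.597 kg·m²; I_B = (1.77)(0.294)² = 0.1530 kg·m².
Taking A's sense as positive: L = (1.597)(57.3) − (0.1530)(52.2) = 83.51 kg·m²·rad/s.
Combined I = 1.597 + 0.1530 = 1.750 kg·m².
ω_f = L / I = 83.51 / 1.750 = 47.73 rad/s.
KE_i = ½ΣIω² = 2830 J; KE_f = ½(1.750)(47.73)² = 1993 J.
Fraction dissipated = (KE_i − KE_f)/KE_i = 0.2958.

fraction ≈ 0.296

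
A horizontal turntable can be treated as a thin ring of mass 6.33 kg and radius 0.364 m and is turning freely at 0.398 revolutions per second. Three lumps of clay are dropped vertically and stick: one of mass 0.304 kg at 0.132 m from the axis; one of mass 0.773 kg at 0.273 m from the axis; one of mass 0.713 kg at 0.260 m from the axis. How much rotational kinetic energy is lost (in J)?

energy lost ≈ 0.307 J

The added mass arrives with no angular momentum about the axis, and any external torque about the axis is negligible, so the system's angular momentum is conserved.
I_p = (6.33)(0.364)² = 0.8387 kg·m².
Added inertia Σmr² = (0.304)(0.132)² + (0.773)(0.273)² + (0.713)(0.260)² = 0.1111 kg·m²; I_f = 0.8387 + 0.1111 = 0.9498 kg·m².
ω_f = I_p ω_i / I_f = (0.8387)(0.398) / 0.9498 = 0.3514 rev/s.
KE_i = ½(0.8387)(2.501 rad/s)² = 2.622 J; KE_f = ½(0.9498)(2.208)² = 2.316 J.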